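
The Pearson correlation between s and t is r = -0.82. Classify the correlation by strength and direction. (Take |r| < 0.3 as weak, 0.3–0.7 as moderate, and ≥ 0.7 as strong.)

strong negative

r = -0.82 < 0 so the relationship is negative.
|r| = 0.82, which falls in the strong range.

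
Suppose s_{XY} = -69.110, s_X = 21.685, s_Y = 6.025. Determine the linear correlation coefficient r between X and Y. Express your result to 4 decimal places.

-0.5290

r = Cov(X,Y) / (s_X · s_Y) = -69.110 / (21.685 × 6.025)
  = -69.110 / 130.6521 ≈ -0.5290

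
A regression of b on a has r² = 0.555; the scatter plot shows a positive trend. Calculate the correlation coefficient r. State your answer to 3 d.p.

|r| = √0.555 = 0.745
The association is positive, so r = 0.745.

0.745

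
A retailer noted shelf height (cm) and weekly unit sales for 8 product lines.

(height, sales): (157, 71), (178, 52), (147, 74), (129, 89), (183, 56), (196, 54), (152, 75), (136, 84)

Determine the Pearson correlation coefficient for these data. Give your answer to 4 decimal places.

-0.9664

n = 8, Σx = 1278, Σy = 555, Σx² = 208088, Σy² = 39875, Σxy = 86418
nΣxy − ΣxΣy = 691344 − 709290 = -17946
nΣx² − (Σx)² = 1664704 − 1633284 = 31420; nΣy² − (Σy)² = 319000 − 308025 = 10975
r = -17946 / √(31420 × 10975) = -17946 / 18569.7200 ≈ -0.9664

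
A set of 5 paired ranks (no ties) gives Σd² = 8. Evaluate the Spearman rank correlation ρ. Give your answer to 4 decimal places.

0.6000

ρ = 1 − 6Σd² / [n(n²−1)] = 1 − 6×8 / (5×24)
  = 1 − 48/120 = 1 − 0.40000 ≈ 0.6000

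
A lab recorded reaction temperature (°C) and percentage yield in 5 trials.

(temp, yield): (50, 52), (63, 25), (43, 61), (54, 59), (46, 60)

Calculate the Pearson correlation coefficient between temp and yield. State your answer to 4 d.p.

-0.8762

n = 5, Σx = 256, Σy = 257, Σx² = 13350, Σy² = 14131, Σxy = 12744
nΣxy − ΣxΣy = 63720 − 65792 = -2072
nΣx² − (Σx)² = 66750 − 65536 = 1214; nΣy² − (Σy)² = 70655 − 66049 = 4606
r = -2072 / √(1214 × 4606) = -2072 / 2364.6742 ≈ -0.8762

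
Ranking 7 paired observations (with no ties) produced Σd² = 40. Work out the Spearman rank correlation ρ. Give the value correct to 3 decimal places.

ρ = 1 − 6Σd² / [n(n²−1)] = 1 − 6×40 / (7×48)
  = 1 − 240/336 = 1 − 0.7143 ≈ 0.286

0.286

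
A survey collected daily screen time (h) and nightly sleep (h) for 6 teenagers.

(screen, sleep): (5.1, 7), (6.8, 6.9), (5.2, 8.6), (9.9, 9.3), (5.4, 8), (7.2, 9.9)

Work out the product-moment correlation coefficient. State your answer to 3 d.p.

n = 6, Σx = 39.6, Σy = 49.7, Σx² = 278.3, Σy² = 419.07, Σxy = 333.89
nΣxy − ΣxΣy = 2003.34 − 1968.12 = 35.22
nΣx² − (Σx)² = 1669.8 − 1568.16 = 101.64; nΣy² − (Σy)² = 2514.42 − 2470.09 = 44.33
r = 35.22 / √(101.64 × 44.33) = 35.22 / 67.1245 ≈ 0.525

0.525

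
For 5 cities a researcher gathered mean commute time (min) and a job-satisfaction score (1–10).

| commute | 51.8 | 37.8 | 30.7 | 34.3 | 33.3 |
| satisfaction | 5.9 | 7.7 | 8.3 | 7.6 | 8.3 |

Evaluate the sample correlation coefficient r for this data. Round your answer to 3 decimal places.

n = 5, Σx = 187.9, Σy = 37.8, Σx² = 7339.95, Σy² = 289.64, Σxy = 1388.56
nΣxy − ΣxΣy = 6942.8 − 7102.62 = -159.82
nΣx² − (Σx)² = 36699.75 − 35306.41 = 1393.34; nΣy² − (Σy)² = 1448.2 − 1428.84 = 19.36
r = -159.82 / √(1393.34 × 19.36) = -159.82 / 164.2409 ≈ -0.973

-0.973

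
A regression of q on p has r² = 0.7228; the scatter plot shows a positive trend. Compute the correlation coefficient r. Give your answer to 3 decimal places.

0.850

|r| = √0.7228 = 0.850
The association is positive, so r = 0.850.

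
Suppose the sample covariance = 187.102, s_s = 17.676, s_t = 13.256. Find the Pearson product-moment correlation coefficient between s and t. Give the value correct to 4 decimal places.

r = Cov(s,t) / (s_s · s_t) = 187.102 / (17.676 × 13.256)
  = 187.102 / 234.3131 ≈ 0.7985

0.7985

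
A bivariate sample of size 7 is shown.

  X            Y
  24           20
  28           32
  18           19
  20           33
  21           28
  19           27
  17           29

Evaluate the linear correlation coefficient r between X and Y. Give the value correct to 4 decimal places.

n = 7, ΣX = 147, ΣY = 188, ΣX² = 3175, ΣY² = 5228, ΣXY = 3972
nΣXY − ΣXΣY = 27804 − 27636 = 168
nΣX² − (ΣX)² = 22225 − 21609 = 616; nΣY² − (ΣY)² = 36596 − 35344 = 1252
r = 168 / √(616 × 1252) = 168 / 878.1982 ≈ 0.1913

0.1913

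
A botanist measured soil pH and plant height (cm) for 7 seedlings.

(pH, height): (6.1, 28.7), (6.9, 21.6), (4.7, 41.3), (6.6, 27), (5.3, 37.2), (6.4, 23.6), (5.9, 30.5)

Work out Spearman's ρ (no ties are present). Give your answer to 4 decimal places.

-0.9643

Rank pH: 4, 7, 1, 6, 2, 5, 3
Rank height: 4, 1, 7, 3, 6, 2, 5
d = rank(pH) − rank(height): 0, 6, -6, 3, -4, 3, -2; Σd² = 110
ρ = 1 − 6Σd² / [n(n²−1)] = 1 − 6×110 / (7×48) = 1 − 660/336 ≈ -0.9643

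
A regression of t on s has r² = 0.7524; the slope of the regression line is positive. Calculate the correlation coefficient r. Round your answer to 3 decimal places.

|r| = √0.7524 = 0.867
The association is positive, so r = 0.867.

0.867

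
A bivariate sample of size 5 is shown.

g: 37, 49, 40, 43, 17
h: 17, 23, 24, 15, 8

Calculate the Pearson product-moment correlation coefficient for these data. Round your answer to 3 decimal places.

0.826

n = 5, Σg = 186, Σh = 87, Σg² = 7508, Σh² = 1683, Σgh = 3497
nΣgh − ΣgΣh = 17485 − 16182 = 1303
nΣg² − (Σg)² = 37540 − 34596 = 2944; nΣh² − (Σh)² = 8415 − 7569 = 846
r = 1303 / √(2944 × 846) = 1303 / 1578.1711 ≈ 0.826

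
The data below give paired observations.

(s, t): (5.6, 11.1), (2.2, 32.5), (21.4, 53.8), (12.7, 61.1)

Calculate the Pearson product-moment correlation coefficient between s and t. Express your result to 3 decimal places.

0.697

n = 4, Σs = 41.9, Σt = 158.5, Σs² = 655.45, Σt² = 7807.11, Σst = 2060.95
nΣst − ΣsΣt = 8243.8 − 6641.15 = 1602.65
nΣs² − (Σs)² = 2621.8 − 1755.61 = 866.19; nΣt² − (Σt)² = 31228.44 − 25122.25 = 6106.19
r = 1602.65 / √(866.19 × 6106.19) = 1602.65 / 2299.8088 ≈ 0.697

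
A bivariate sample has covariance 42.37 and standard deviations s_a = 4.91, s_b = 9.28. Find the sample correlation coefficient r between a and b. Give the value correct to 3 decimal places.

r = Cov(a,b) / (s_a · s_b) = 42.37 / (4.91 × 9.28)
  = 42.37 / 45.5648 ≈ 0.930

0.930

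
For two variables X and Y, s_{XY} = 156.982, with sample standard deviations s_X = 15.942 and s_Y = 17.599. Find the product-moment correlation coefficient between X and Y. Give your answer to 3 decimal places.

0.560

r = Cov(X,Y) / (s_X · s_Y) = 156.982 / (15.942 × 17.599)
  = 156.982 / 280.5633 ≈ 0.560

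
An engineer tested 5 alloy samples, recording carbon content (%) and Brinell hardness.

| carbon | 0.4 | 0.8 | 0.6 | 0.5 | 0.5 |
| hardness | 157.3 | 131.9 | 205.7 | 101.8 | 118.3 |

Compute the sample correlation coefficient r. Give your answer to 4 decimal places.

n = 5, Σx = 2.8, Σy = 715, Σx² = 1.66, Σy² = 108811.52, Σxy = 401.91
nΣxy − ΣxΣy = 2009.55 − 2002 = 7.55
nΣx² − (Σx)² = 8.3 − 7.84 = 0.46; nΣy² − (Σy)² = 544057.6 − 511225 = 32832.6
r = 7.55 / √(0.46 × 32832.6) = 7.55 / 122.8942 ≈ 0.0614

0.0614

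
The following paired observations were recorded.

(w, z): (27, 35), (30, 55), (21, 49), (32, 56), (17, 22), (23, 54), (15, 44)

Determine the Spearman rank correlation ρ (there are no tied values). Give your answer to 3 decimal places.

Rank w: 5, 6, 3, 7, 2, 4, 1
Rank z: 2, 6, 4, 7, 1, 5, 3
d = rank(w) − rank(z): 3, 0, -1, 0, 1, -1, -2; Σd² = 16
ρ = 1 − 6Σd² / [n(n²−1)] = 1 − 6×16 / (7×48) = 1 − 96/336 ≈ 0.714

0.714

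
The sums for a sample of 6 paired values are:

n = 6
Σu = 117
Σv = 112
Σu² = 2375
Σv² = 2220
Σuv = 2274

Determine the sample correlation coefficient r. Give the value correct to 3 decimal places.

r = (nΣuv − ΣuΣv) / √[(nΣu² − (Σu)²)(nΣv² − (Σv)²)]
Numerator: 6×2274 − 117×112 = 540
Denominator: √[(14250 − 13689)(13320 − 12544)] = √[561 × 776] = 659.8000
r = 540 / 659.8000 ≈ 0.818

0.818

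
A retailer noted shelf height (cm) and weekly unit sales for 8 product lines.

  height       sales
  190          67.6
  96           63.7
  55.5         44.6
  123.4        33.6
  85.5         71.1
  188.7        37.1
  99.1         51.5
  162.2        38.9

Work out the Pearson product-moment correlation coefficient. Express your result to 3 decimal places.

-0.185

n = 8, Σx = 1000.4, Σy = 408.1, Σx² = 142671.4, Σy² = 22342.65, Σxy = 50073.79
nΣxy − ΣxΣy = 400590.32 − 408263.24 = -7672.92
nΣx² − (Σx)² = 1141371.2 − 1000800.16 = 140571.04; nΣy² − (Σy)² = 178741.2 − 166545.61 = 12195.59
r = -7672.92 / √(140571.04 × 12195.59) = -7672.92 / 41404.6709 ≈ -0.185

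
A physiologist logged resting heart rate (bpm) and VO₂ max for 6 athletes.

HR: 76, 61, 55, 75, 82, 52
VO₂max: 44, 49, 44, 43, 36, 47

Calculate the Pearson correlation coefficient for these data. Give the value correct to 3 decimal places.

n = 6, Σx = 401, Σy = 263, Σx² = 27575, Σy² = 11627, Σxy = 17374
nΣxy − ΣxΣy = 104244 − 105463 = -1219
nΣx² − (Σx)² = 165450 − 160801 = 4649; nΣy² − (Σy)² = 69762 − 69169 = 593
r = -1219 / √(4649 × 593) = -1219 / 1660.3786 ≈ -0.734

-0.734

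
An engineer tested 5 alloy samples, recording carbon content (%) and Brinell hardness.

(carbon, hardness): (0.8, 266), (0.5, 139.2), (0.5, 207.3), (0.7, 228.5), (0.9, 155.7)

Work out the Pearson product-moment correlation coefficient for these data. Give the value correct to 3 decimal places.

0.224

n = 5, Σx = 3.4, Σy = 996.7, Σx² = 2.44, Σy² = 209560.67, Σxy = 686.13
nΣxy − ΣxΣy = 3430.65 − 3388.78 = 41.87
nΣx² − (Σx)² = 12.2 − 11.56 = 0.64; nΣy² − (Σy)² = 1047803.35 − 993410.89 = 54392.46
r = 41.87 / √(0.64 × 54392.46) = 41.87 / 186.5775 ≈ 0.224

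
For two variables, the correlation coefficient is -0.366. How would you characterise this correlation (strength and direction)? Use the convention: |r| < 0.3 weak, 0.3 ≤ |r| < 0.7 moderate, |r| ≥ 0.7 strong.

r = -0.366 < 0 so the relationship is negative.
|r| = 0.366, which falls in the moderate range.

moderate negative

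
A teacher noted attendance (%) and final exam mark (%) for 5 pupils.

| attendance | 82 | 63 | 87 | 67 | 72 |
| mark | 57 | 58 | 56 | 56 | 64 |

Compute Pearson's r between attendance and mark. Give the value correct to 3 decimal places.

-0.239

n = 5, Σx = 371, Σy = 291, Σx² = 27935, Σy² = 16981, Σxy = 21560
nΣxy − ΣxΣy = 107800 − 107961 = -161
nΣx² − (Σx)² = 139675 − 137641 = 2034; nΣy² − (Σy)² = 84905 − 84681 = 224
r = -161 / √(2034 × 224) = -161 / 674.9933 ≈ -0.239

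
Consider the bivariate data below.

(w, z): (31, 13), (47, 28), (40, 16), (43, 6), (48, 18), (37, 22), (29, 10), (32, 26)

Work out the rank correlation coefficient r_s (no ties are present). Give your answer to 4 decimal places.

Rank w: 2, 7, 5, 6, 8, 4, 1, 3
Rank z: 3, 8, 4, 1, 5, 6, 2, 7
d = rank(w) − rank(z): -1, -1, 1, 5, 3, -2, -1, -4; Σd² = 58
ρ = 1 − 6Σd² / [n(n²−1)] = 1 − 6×58 / (8×63) = 1 − 348/504 ≈ 0.3095

0.3095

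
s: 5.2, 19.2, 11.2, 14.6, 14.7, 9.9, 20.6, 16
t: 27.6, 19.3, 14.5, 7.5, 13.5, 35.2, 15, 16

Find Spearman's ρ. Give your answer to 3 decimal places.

Rank s: 1, 7, 3, 4, 5, 2, 8, 6
Rank t: 7, 6, 3, 1, 2, 8, 4, 5
d = rank(s) − rank(t): -6, 1, 0, 3, 3, -6, 4, 1; Σd² = 108
ρ = 1 − 6Σd² / [n(n²−1)] = 1 − 6×108 / (8×63) = 1 − 648/504 ≈ -0.286

-0.286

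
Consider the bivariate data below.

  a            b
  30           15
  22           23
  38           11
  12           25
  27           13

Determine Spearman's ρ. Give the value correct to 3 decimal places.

Rank a: 4, 2, 5, 1, 3
Rank b: 3, 4, 1, 5, 2
d = rank(a) − rank(b): 1, -2, 4, -4, 1; Σd² = 38
ρ = 1 − 6Σd² / [n(n²−1)] = 1 − 6×38 / (5×24) = 1 − 228/120 ≈ -0.900

-0.900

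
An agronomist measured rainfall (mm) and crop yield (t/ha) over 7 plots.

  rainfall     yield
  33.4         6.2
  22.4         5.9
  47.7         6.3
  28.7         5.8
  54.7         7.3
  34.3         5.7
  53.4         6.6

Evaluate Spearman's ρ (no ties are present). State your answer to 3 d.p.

Rank rainfall: 3, 1, 5, 2, 7, 4, 6
Rank yield: 4, 3, 5, 2, 7, 1, 6
d = rank(rainfall) − rank(yield): -1, -2, 0, 0, 0, 3, 0; Σd² = 14
ρ = 1 − 6Σd² / [n(n²−1)] = 1 − 6×14 / (7×48) = 1 − 84/336 ≈ 0.750

0.750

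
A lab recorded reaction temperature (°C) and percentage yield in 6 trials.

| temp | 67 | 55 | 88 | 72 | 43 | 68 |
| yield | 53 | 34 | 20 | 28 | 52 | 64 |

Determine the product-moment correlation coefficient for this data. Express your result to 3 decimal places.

n = 6, Σx = 393, Σy = 251, Σx² = 26915, Σy² = 11949, Σxy = 15785
nΣxy − ΣxΣy = 94710 − 98643 = -3933
nΣx² − (Σx)² = 161490 − 154449 = 7041; nΣy² − (Σy)² = 71694 − 63001 = 8693
r = -3933 / √(7041 × 8693) = -3933 / 7823.5167 ≈ -0.503

-0.503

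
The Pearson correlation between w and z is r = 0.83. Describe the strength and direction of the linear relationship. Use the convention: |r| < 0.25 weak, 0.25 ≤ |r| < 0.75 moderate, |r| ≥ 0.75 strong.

r = 0.83 > 0 so the relationship is positive.
|r| = 0.83, which falls in the strong range.

strong positive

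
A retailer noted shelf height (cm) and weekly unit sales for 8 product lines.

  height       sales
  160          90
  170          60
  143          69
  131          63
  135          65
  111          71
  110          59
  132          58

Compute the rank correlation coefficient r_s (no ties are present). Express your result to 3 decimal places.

0.262

Rank height: 7, 8, 6, 3, 5, 2, 1, 4
Rank sales: 8, 3, 6, 4, 5, 7, 2, 1
d = rank(height) − rank(sales): -1, 5, 0, -1, 0, -5, -1, 3; Σd² = 62
ρ = 1 − 6Σd² / [n(n²−1)] = 1 − 6×62 / (8×63) = 1 − 372/504 ≈ 0.262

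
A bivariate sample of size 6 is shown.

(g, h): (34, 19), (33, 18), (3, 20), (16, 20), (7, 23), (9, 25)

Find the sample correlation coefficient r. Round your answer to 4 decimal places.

n = 6, Σg = 102, Σh = 125, Σg² = 2640, Σh² = 2639, Σgh = 2006
nΣgh − ΣgΣh = 12036 − 12750 = -714
nΣg² − (Σg)² = 15840 − 10404 = 5436; nΣh² − (Σh)² = 15834 − 15625 = 209
r = -714 / √(5436 × 209) = -714 / 1065.8912 ≈ -0.6699

-0.6699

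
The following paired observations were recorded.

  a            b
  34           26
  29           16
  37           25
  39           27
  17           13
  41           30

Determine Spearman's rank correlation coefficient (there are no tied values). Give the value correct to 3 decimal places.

Rank a: 3, 2, 4, 5, 1, 6
Rank b: 4, 2, 3, 5, 1, 6
d = rank(a) − rank(b): -1, 0, 1, 0, 0, 0; Σd² = 2
ρ = 1 − 6Σd² / [n(n²−1)] = 1 − 6×2 / (6×35) = 1 − 12/210 ≈ 0.943

0.943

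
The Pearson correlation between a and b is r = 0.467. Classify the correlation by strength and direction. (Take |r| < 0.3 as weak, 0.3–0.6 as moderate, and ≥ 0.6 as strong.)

moderate positive

r = 0.467 > 0 so the relationship is positive.
|r| = 0.467, which falls in the moderate range.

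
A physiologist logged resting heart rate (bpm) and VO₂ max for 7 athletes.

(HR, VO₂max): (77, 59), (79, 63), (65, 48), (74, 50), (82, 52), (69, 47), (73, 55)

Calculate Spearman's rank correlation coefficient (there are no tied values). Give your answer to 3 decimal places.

Rank HR: 5, 6, 1, 4, 7, 2, 3
Rank VO₂max: 6, 7, 2, 3, 4, 1, 5
d = rank(HR) − rank(VO₂max): -1, -1, -1, 1, 3, 1, -2; Σd² = 18
ρ = 1 − 6Σd² / [n(n²−1)] = 1 − 6×18 / (7×48) = 1 − 108/336 ≈ 0.679

0.679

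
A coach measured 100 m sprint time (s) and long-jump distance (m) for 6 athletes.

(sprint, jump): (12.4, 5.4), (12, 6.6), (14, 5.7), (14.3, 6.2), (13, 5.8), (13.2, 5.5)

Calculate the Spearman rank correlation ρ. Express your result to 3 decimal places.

-0.029

Rank sprint: 2, 1, 5, 6, 3, 4
Rank jump: 1, 6, 3, 5, 4, 2
d = rank(sprint) − rank(jump): 1, -5, 2, 1, -1, 2; Σd² = 36
ρ = 1 − 6Σd² / [n(n²−1)] = 1 − 6×36 / (6×35) = 1 − 216/210 ≈ -0.029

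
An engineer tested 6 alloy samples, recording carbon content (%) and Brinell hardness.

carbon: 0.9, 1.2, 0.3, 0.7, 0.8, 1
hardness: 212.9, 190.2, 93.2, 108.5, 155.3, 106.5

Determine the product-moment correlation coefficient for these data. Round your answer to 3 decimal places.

0.617

n = 6, Σx = 4.9, Σy = 866.6, Σx² = 4.47, Σy² = 137421.28, Σxy = 754.5
nΣxy − ΣxΣy = 4527 − 4246.34 = 280.66
nΣx² − (Σx)² = 26.82 − 24.01 = 2.81; nΣy² − (Σy)² = 824527.68 − 750995.56 = 73532.12
r = 280.66 / √(2.81 × 73532.12) = 280.66 / 454.5605 ≈ 0.617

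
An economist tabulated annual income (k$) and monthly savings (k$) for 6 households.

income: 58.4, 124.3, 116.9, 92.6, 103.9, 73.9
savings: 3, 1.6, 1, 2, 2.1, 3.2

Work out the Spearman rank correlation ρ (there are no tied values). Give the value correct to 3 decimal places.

-0.829

Rank income: 1, 6, 5, 3, 4, 2
Rank savings: 5, 2, 1, 3, 4, 6
d = rank(income) − rank(savings): -4, 4, 4, 0, 0, -4; Σd² = 64
ρ = 1 − 6Σd² / [n(n²−1)] = 1 − 6×64 / (6×35) = 1 − 384/210 ≈ -0.829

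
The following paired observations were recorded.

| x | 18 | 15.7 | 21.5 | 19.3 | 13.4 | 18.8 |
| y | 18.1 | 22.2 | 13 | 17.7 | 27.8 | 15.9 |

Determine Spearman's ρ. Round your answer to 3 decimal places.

Rank x: 3, 2, 6, 5, 1, 4
Rank y: 4, 5, 1, 3, 6, 2
d = rank(x) − rank(y): -1, -3, 5, 2, -5, 2; Σd² = 68
ρ = 1 − 6Σd² / [n(n²−1)] = 1 − 6×68 / (6×35) = 1 − 408/210 ≈ -0.943

-0.943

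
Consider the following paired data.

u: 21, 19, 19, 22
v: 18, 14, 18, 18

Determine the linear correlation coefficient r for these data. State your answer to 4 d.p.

n = 4, Σu = 81, Σv = 68, Σu² = 1647, Σv² = 1168, Σuv = 1382
nΣuv − ΣuΣv = 5528 − 5508 = 20
nΣu² − (Σu)² = 6588 − 6561 = 27; nΣv² − (Σv)² = 4672 − 4624 = 48
r = 20 / √(27 × 48) = 20 / 36.0000 ≈ 0.5556

0.5556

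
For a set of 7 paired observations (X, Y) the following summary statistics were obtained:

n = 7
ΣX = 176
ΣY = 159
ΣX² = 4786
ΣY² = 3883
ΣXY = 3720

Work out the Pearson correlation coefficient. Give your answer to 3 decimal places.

-0.887

r = (nΣXY − ΣXΣY) / √[(nΣX² − (ΣX)²)(nΣY² − (ΣY)²)]
Numerator: 7×3720 − 176×159 = -1944
Denominator: √[(33502 − 30976)(27181 − 25281)] = √[2526 × 1900] = 2190.7533
r = -1944 / 2190.7533 ≈ -0.887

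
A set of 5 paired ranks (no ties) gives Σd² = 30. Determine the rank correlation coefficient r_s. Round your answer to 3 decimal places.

ρ = 1 − 6Σd² / [n(n²−1)] = 1 − 6×30 / (5×24)
  = 1 − 180/120 = 1 − 1.5000 ≈ -0.500

-0.500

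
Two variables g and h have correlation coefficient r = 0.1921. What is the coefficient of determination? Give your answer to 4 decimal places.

0.0369

r² = (0.1921)² = 0.0369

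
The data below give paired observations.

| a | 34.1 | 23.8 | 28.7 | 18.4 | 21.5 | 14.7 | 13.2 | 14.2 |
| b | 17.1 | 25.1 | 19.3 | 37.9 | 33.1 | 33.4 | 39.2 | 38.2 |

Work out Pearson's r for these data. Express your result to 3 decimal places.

n = 8, Σa = 168.6, Σb = 243.3, Σa² = 3945.72, Σb² = 7938.37, Σab = 4694.27
nΣab − ΣaΣb = 37554.16 − 41020.38 = -3466.22
nΣa² − (Σa)² = 31565.76 − 28425.96 = 3139.8; nΣb² − (Σb)² = 63506.96 − 59194.89 = 4312.07
r = -3466.22 / √(3139.8 × 4312.07) = -3466.22 / 3679.5431 ≈ -0.942

-0.942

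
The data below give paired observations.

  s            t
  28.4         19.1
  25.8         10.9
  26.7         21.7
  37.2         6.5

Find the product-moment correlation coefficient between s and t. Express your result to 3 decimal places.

-0.663

n = 4, Σs = 118.1, Σt = 58.2, Σs² = 3568.93, Σt² = 996.76, Σst = 1644.85
nΣst − ΣsΣt = 6579.4 − 6873.42 = -294.02
nΣs² − (Σs)² = 14275.72 − 13947.61 = 328.11; nΣt² − (Σt)² = 3987.04 − 3387.24 = 599.8
r = -294.02 / √(328.11 × 599.8) = -294.02 / 443.6219 ≈ -0.663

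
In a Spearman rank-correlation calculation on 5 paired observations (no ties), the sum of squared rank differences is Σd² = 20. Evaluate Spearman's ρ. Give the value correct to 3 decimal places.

ρ = 1 − 6Σd² / [n(n²−1)] = 1 − 6×20 / (5×24)
  = 1 − 120/120 = 1 − 1.0000 ≈ 0.000

0.000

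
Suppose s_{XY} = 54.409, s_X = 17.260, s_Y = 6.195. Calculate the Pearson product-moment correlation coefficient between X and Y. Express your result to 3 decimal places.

r = Cov(X,Y) / (s_X · s_Y) = 54.409 / (17.260 × 6.195)
  = 54.409 / 106.9257 ≈ 0.509

0.509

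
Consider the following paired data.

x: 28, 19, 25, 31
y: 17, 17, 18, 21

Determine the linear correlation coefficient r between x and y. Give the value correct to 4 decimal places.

0.6960

n = 4, Σx = 103, Σy = 73, Σx² = 2731, Σy² = 1343, Σxy = 1900
nΣxy − ΣxΣy = 7600 − 7519 = 81
nΣx² − (Σx)² = 10924 − 10609 = 315; nΣy² − (Σy)² = 5372 − 5329 = 43
r = 81 / √(315 × 43) = 81 / 116.3830 ≈ 0.6960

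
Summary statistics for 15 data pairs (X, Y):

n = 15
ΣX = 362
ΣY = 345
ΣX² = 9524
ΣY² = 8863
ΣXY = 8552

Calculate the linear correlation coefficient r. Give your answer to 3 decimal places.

0.264

r = (nΣXY − ΣXΣY) / √[(nΣX² − (ΣX)²)(nΣY² − (ΣY)²)]
Numerator: 15×8552 − 362×345 = 3390
Denominator: √[(142860 − 131044)(132945 − 119025)] = √[11816 × 13920] = 12824.9257
r = 3390 / 12824.9257 ≈ 0.264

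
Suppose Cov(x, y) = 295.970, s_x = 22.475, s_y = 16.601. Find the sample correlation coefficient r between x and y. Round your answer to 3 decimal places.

0.793

r = Cov(x,y) / (s_x · s_y) = 295.970 / (22.475 × 16.601)
  = 295.970 / 373.1075 ≈ 0.793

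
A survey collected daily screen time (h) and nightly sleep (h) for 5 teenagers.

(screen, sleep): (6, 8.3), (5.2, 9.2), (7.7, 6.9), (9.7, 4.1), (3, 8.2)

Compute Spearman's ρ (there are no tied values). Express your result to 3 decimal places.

Rank screen: 3, 2, 4, 5, 1
Rank sleep: 4, 5, 2, 1, 3
d = rank(screen) − rank(sleep): -1, -3, 2, 4, -2; Σd² = 34
ρ = 1 − 6Σd² / [n(n²−1)] = 1 − 6×34 / (5×24) = 1 − 204/120 ≈ -0.700

-0.700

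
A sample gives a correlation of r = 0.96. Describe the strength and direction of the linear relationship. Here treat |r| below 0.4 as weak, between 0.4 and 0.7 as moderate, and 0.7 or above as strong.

r = 0.96 > 0 so the relationship is positive.
|r| = 0.96, which falls in the strong range.

strong positive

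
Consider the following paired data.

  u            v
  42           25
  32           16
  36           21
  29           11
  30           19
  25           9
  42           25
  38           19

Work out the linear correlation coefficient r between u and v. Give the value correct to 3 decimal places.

n = 8, Σu = 274, Σv = 145, Σu² = 9658, Σv² = 2871, Σuv = 5204
nΣuv − ΣuΣv = 41632 − 39730 = 1902
nΣu² − (Σu)² = 77264 − 75076 = 2188; nΣv² − (Σv)² = 22968 − 21025 = 1943
r = 1902 / √(2188 × 1943) = 1902 / 2061.8642 ≈ 0.922

0.922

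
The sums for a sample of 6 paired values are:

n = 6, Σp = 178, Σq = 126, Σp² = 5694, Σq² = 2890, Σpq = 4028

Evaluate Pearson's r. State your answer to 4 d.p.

r = (nΣpq − ΣpΣq) / √[(nΣp² − (Σp)²)(nΣq² − (Σq)²)]
Numerator: 6×4028 − 178×126 = 1740
Denominator: √[(34164 − 31684)(17340 − 15876)] = √[2480 × 1464] = 1905.4448
r = 1740 / 1905.4448 ≈ 0.9132

0.9132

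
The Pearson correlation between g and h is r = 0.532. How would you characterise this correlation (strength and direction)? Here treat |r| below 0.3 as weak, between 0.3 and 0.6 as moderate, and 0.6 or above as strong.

moderate positive

r = 0.532 > 0 so the relationship is positive.
|r| = 0.532, which falls in the moderate range.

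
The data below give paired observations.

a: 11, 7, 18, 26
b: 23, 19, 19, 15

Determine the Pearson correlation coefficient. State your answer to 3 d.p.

-0.734

n = 4, Σa = 62, Σb = 76, Σa² = 1170, Σb² = 1476, Σab = 1118
nΣab − ΣaΣb = 4472 − 4712 = -240
nΣa² − (Σa)² = 4680 − 3844 = 836; nΣb² − (Σb)² = 5904 − 5776 = 128
r = -240 / √(836 × 128) = -240 / 327.1208 ≈ -0.734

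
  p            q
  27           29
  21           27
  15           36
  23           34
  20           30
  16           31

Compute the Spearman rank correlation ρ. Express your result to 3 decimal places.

-0.543

Rank p: 6, 4, 1, 5, 3, 2
Rank q: 2, 1, 6, 5, 3, 4
d = rank(p) − rank(q): 4, 3, -5, 0, 0, -2; Σd² = 54
ρ = 1 − 6Σd² / [n(n²−1)] = 1 − 6×54 / (6×35) = 1 − 324/210 ≈ -0.543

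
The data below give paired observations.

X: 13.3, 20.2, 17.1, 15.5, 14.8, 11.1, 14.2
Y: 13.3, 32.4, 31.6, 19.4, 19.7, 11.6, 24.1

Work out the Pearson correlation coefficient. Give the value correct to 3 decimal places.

0.898

n = 7, ΣX = 106.2, ΣY = 152.1, ΣX² = 1661.48, ΣY² = 3705.03, ΣXY = 2434.97
nΣXY − ΣXΣY = 17044.79 − 16153.02 = 891.77
nΣX² − (ΣX)² = 11630.36 − 11278.44 = 351.92; nΣY² − (ΣY)² = 25935.21 − 23134.41 = 2800.8
r = 891.77 / √(351.92 × 2800.8) = 891.77 / 992.8029 ≈ 0.898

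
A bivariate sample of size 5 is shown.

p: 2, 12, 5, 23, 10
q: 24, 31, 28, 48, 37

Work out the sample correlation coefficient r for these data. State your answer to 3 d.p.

n = 5, Σp = 52, Σq = 168, Σp² = 802, Σq² = 5994, Σpq = 2034
nΣpq − ΣpΣq = 10170 − 8736 = 1434
nΣp² − (Σp)² = 4010 − 2704 = 1306; nΣq² − (Σq)² = 29970 − 28224 = 1746
r = 1434 / √(1306 × 1746) = 1434 / 1510.0583 ≈ 0.950

0.950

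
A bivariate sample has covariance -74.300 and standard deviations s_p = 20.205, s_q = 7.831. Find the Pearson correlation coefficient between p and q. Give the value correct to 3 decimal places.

r = Cov(p,q) / (s_p · s_q) = -74.300 / (20.205 × 7.831)
  = -74.300 / 158.2254 ≈ -0.470

-0.470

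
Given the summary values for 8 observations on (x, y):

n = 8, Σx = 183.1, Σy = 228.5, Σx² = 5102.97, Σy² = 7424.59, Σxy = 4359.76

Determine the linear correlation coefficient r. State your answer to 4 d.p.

r = (nΣxy − ΣxΣy) / √[(nΣx² − (Σx)²)(nΣy² − (Σy)²)]
Numerator: 8×4359.76 − 183.1×228.5 = -6960.27
Denominator: √[(40823.76 − 33525.61)(59396.72 − 52212.25)] = √[7298.15 × 7184.47] = 7241.0869
r = -6960.27 / 7241.0869 ≈ -0.9612

-0.9612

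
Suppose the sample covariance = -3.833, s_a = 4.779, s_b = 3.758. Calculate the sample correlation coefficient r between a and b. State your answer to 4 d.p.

-0.2134

r = Cov(a,b) / (s_a · s_b) = -3.833 / (4.779 × 3.758)
  = -3.833 / 17.9595 ≈ -0.2134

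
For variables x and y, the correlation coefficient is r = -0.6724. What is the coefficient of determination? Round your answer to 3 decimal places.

0.452

r² = (-0.6724)² = 0.452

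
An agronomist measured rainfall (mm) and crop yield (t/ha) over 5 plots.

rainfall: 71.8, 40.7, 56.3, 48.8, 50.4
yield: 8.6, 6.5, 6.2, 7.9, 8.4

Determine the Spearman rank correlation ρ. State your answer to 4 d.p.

0.4000

Rank rainfall: 5, 1, 4, 2, 3
Rank yield: 5, 2, 1, 3, 4
d = rank(rainfall) − rank(yield): 0, -1, 3, -1, -1; Σd² = 12
ρ = 1 − 6Σd² / [n(n²−1)] = 1 − 6×12 / (5×24) = 1 − 72/120 ≈ 0.4000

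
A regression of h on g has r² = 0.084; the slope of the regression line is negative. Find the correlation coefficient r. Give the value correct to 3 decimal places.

|r| = √0.084 = 0.290
The association is negative, so r = −0.290.

-0.290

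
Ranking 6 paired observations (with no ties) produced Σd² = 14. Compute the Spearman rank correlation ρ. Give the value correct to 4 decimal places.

ρ = 1 − 6Σd² / [n(n²−1)] = 1 − 6×14 / (6×35)
  = 1 − 84/210 = 1 − 0.40000 ≈ 0.6000

0.6000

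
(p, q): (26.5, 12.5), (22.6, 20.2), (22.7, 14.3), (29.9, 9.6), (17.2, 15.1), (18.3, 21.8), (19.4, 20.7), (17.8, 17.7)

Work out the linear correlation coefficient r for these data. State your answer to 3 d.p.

-0.732

n = 8, Σp = 174.4, Σq = 131.9, Σp² = 3946.24, Σq² = 2305.97, Σpq = 2774.72
nΣpq − ΣpΣq = 22197.76 − 23003.36 = -805.6
nΣp² − (Σp)² = 31569.92 − 30415.36 = 1154.56; nΣq² − (Σq)² = 18447.76 − 17397.61 = 1050.15
r = -805.6 / √(1154.56 × 1050.15) = -805.6 / 1101.1182 ≈ -0.732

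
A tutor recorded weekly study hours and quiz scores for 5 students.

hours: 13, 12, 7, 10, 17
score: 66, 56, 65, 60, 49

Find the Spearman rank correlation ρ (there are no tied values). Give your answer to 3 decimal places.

-0.400

Rank hours: 4, 3, 1, 2, 5
Rank score: 5, 2, 4, 3, 1
d = rank(hours) − rank(score): -1, 1, -3, -1, 4; Σd² = 28
ρ = 1 − 6Σd² / [n(n²−1)] = 1 − 6×28 / (5×24) = 1 − 168/120 ≈ -0.400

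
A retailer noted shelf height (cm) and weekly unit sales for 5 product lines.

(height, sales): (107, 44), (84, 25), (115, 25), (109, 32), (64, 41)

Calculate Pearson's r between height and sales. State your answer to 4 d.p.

n = 5, Σx = 479, Σy = 167, Σx² = 47707, Σy² = 5891, Σxy = 15795
nΣxy − ΣxΣy = 78975 − 79993 = -1018
nΣx² − (Σx)² = 238535 − 229441 = 9094; nΣy² − (Σy)² = 29455 − 27889 = 1566
r = -1018 / √(9094 × 1566) = -1018 / 3773.7520 ≈ -0.2698

-0.2698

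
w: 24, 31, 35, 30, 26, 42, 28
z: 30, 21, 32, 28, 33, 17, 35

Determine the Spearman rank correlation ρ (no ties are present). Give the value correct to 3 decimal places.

Rank w: 1, 5, 6, 4, 2, 7, 3
Rank z: 4, 2, 5, 3, 6, 1, 7
d = rank(w) − rank(z): -3, 3, 1, 1, -4, 6, -4; Σd² = 88
ρ = 1 − 6Σd² / [n(n²−1)] = 1 − 6×88 / (7×48) = 1 − 528/336 ≈ -0.571

-0.571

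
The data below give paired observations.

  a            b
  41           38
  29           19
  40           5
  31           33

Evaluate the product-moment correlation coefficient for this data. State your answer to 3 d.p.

-0.061

n = 4, Σa = 141, Σb = 95, Σa² = 5083, Σb² = 2919, Σab = 3332
nΣab − ΣaΣb = 13328 − 13395 = -67
nΣa² − (Σa)² = 20332 − 19881 = 451; nΣb² − (Σb)² = 11676 − 9025 = 2651
r = -67 / √(451 × 2651) = -67 / 1093.4354 ≈ -0.061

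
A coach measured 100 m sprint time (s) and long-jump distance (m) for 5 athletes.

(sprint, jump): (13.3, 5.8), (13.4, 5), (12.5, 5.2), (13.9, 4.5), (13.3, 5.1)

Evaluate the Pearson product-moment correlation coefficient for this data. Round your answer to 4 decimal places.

n = 5, Σx = 66.4, Σy = 25.6, Σx² = 882.8, Σy² = 131.94, Σxy = 339.52
nΣxy − ΣxΣy = 1697.6 − 1699.84 = -2.24
nΣx² − (Σx)² = 4414 − 4408.96 = 5.04; nΣy² − (Σy)² = 659.7 − 655.36 = 4.34
r = -2.24 / √(5.04 × 4.34) = -2.24 / 4.6769 ≈ -0.4789

-0.4789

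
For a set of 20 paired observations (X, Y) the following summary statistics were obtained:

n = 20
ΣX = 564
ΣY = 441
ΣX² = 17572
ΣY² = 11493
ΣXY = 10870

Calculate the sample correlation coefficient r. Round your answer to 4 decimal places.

r = (nΣXY − ΣXΣY) / √[(nΣX² − (ΣX)²)(nΣY² − (ΣY)²)]
Numerator: 20×10870 − 564×441 = -31324
Denominator: √[(351440 − 318096)(229860 − 194481)] = √[33344 × 35379] = 34346.4318
r = -31324 / 34346.4318 ≈ -0.9120

-0.9120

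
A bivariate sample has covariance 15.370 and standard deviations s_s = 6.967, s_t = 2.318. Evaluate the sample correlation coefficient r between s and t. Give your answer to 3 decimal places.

r = Cov(s,t) / (s_s · s_t) = 15.370 / (6.967 × 2.318)
  = 15.370 / 16.1495 ≈ 0.952

0.952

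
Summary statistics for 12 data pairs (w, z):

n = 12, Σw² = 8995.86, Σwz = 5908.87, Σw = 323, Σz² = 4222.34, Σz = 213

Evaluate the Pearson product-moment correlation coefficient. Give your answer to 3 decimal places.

0.481

r = (nΣwz − ΣwΣz) / √[(nΣw² − (Σw)²)(nΣz² − (Σz)²)]
Numerator: 12×5908.87 − 323×213 = 2107.44
Denominator: √[(107950.32 − 104329)(50668.08 − 45369)] = √[3621.32 × 5299.08] = 4380.6009
r = 2107.44 / 4380.6009 ≈ 0.481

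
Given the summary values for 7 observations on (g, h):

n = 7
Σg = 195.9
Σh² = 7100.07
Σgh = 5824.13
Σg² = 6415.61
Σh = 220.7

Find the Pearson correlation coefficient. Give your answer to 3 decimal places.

r = (nΣgh − ΣgΣh) / √[(nΣg² − (Σg)²)(nΣh² − (Σh)²)]
Numerator: 7×5824.13 − 195.9×220.7 = -2466.22
Denominator: √[(44909.27 − 38376.81)(49700.49 − 48708.49)] = √[6532.46 × 992] = 2545.6238
r = -2466.22 / 2545.6238 ≈ -0.969

-0.969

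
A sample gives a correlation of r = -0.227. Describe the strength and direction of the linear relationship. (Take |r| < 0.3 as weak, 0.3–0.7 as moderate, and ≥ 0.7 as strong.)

r = -0.227 < 0 so the relationship is negative.
|r| = 0.227, which falls in the weak range.

weak negative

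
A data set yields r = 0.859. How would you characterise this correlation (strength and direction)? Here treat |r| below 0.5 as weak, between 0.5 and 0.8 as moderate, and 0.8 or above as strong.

strong positive

r = 0.859 > 0 so the relationship is positive.
|r| = 0.859, which falls in the strong range.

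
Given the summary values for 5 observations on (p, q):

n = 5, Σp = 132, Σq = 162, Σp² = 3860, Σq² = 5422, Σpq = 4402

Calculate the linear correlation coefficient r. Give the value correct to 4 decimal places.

r = (nΣpq − ΣpΣq) / √[(nΣp² − (Σp)²)(nΣq² − (Σq)²)]
Numerator: 5×4402 − 132×162 = 626
Denominator: √[(19300 − 17424)(27110 − 26244)] = √[1876 × 866] = 1274.6043
r = 626 / 1274.6043 ≈ 0.4911

0.4911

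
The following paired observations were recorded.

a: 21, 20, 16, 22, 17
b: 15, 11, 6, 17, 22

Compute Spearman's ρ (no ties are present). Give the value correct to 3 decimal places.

0.400

Rank a: 4, 3, 1, 5, 2
Rank b: 3, 2, 1, 4, 5
d = rank(a) − rank(b): 1, 1, 0, 1, -3; Σd² = 12
ρ = 1 − 6Σd² / [n(n²−1)] = 1 − 6×12 / (5×24) = 1 − 72/120 ≈ 0.400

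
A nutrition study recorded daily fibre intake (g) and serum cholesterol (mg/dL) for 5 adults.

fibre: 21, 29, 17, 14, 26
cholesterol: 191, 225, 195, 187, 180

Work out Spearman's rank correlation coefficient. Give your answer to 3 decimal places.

Rank fibre: 3, 5, 2, 1, 4
Rank cholesterol: 3, 5, 4, 2, 1
d = rank(fibre) − rank(cholesterol): 0, 0, -2, -1, 3; Σd² = 14
ρ = 1 − 6Σd² / [n(n²−1)] = 1 − 6×14 / (5×24) = 1 − 84/120 ≈ 0.300

0.300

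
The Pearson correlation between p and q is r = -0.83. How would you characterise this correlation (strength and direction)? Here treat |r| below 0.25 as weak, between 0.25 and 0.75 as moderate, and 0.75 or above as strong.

r = -0.83 < 0 so the relationship is negative.
|r| = 0.83, which falls in the strong range.

strong negative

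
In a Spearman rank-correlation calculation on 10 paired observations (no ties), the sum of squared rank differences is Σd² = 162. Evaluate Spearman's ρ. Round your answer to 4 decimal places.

ρ = 1 − 6Σd² / [n(n²−1)] = 1 − 6×162 / (10×99)
  = 1 − 972/990 = 1 − 0.98182 ≈ 0.0182

0.0182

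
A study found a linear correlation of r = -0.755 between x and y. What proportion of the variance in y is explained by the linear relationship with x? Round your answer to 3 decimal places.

0.570

r² = (-0.755)² = 0.570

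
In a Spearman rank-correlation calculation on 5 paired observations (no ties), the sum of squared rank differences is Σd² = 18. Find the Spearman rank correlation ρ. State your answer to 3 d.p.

ρ = 1 − 6Σd² / [n(n²−1)] = 1 − 6×18 / (5×24)
  = 1 − 108/120 = 1 − 0.9000 ≈ 0.100

0.100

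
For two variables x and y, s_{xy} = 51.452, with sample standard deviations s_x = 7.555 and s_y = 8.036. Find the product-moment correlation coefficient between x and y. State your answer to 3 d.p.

r = Cov(x,y) / (s_x · s_y) = 51.452 / (7.555 × 8.036)
  = 51.452 / 60.7120 ≈ 0.847

0.847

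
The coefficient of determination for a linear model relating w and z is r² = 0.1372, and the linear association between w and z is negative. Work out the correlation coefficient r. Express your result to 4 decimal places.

-0.3704

|r| = √0.1372 = 0.3704
The association is negative, so r = −0.3704.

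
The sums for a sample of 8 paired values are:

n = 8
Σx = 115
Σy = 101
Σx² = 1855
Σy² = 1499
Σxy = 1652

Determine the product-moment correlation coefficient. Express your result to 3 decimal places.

0.941

r = (nΣxy − ΣxΣy) / √[(nΣx² − (Σx)²)(nΣy² − (Σy)²)]
Numerator: 8×1652 − 115×101 = 1601
Denominator: √[(14840 − 13225)(11992 − 10201)] = √[1615 × 1791] = 1700.7248
r = 1601 / 1700.7248 ≈ 0.941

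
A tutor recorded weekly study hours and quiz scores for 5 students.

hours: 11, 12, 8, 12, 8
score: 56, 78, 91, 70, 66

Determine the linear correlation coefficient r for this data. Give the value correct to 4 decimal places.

-0.3170

n = 5, Σx = 51, Σy = 361, Σx² = 537, Σy² = 26757, Σxy = 3648
nΣxy − ΣxΣy = 18240 − 18411 = -171
nΣx² − (Σx)² = 2685 − 2601 = 84; nΣy² − (Σy)² = 133785 − 130321 = 3464
r = -171 / √(84 × 3464) = -171 / 539.4219 ≈ -0.3170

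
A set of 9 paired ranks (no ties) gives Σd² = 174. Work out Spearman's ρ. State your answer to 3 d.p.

ρ = 1 − 6Σd² / [n(n²−1)] = 1 − 6×174 / (9×80)
  = 1 − 1044/720 = 1 − 1.4500 ≈ -0.450

-0.450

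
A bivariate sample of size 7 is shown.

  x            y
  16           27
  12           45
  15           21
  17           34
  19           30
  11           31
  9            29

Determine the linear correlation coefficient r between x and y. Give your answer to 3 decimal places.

-0.202

n = 7, Σx = 99, Σy = 217, Σx² = 1477, Σy² = 7053, Σxy = 3037
nΣxy − ΣxΣy = 21259 − 21483 = -224
nΣx² − (Σx)² = 10339 − 9801 = 538; nΣy² − (Σy)² = 49371 − 47089 = 2282
r = -224 / √(538 × 2282) = -224 / 1108.0235 ≈ -0.202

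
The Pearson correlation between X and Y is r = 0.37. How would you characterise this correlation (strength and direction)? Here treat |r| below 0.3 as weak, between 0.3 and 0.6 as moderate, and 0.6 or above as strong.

moderate positive

r = 0.37 > 0 so the relationship is positive.
|r| = 0.37, which falls in the moderate range.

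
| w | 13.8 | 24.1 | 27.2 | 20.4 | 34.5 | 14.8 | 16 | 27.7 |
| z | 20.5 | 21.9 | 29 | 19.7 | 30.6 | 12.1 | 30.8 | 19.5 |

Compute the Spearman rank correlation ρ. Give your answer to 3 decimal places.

Rank w: 1, 5, 6, 4, 8, 2, 3, 7
Rank z: 4, 5, 6, 3, 7, 1, 8, 2
d = rank(w) − rank(z): -3, 0, 0, 1, 1, 1, -5, 5; Σd² = 62
ρ = 1 − 6Σd² / [n(n²−1)] = 1 − 6×62 / (8×63) = 1 − 372/504 ≈ 0.262

0.262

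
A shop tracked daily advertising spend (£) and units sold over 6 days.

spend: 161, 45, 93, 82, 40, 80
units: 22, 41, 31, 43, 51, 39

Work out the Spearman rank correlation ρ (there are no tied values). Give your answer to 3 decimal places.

-0.829

Rank spend: 6, 2, 5, 4, 1, 3
Rank units: 1, 4, 2, 5, 6, 3
d = rank(spend) − rank(units): 5, -2, 3, -1, -5, 0; Σd² = 64
ρ = 1 − 6Σd² / [n(n²−1)] = 1 − 6×64 / (6×35) = 1 − 384/210 ≈ -0.829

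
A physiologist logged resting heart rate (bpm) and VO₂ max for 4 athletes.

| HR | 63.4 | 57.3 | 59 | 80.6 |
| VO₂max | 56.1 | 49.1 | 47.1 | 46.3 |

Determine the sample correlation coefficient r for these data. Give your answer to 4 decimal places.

-0.3018

n = 4, Σx = 260.3, Σy = 198.6, Σx² = 17280.21, Σy² = 9920.12, Σxy = 12880.85
nΣxy − ΣxΣy = 51523.4 − 51695.58 = -172.18
nΣx² − (Σx)² = 69120.84 − 67756.09 = 1364.75; nΣy² − (Σy)² = 39680.48 − 39441.96 = 238.52
r = -172.18 / √(1364.75 × 238.52) = -172.18 / 570.5437 ≈ -0.3018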